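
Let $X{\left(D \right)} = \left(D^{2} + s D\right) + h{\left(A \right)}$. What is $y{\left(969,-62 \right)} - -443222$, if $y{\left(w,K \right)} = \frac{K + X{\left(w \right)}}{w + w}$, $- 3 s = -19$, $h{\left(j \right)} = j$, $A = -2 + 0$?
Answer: $\frac{429954635}{969} \approx 4.4371 \cdot 10^{5}$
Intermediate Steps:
$A = -2$
$s = \frac{19}{3}$ ($s = \left(- \frac{1}{3}\right) \left(-19\right) = \frac{19}{3} \approx 6.3333$)
$X{\left(D \right)} = -2 + D^{2} + \frac{19 D}{3}$ ($X{\left(D \right)} = \left(D^{2} + \frac{19 D}{3}\right) - 2 = -2 + D^{2} + \frac{19 D}{3}$)
$y{\left(w,K \right)} = \frac{-2 + K + w^{2} + \frac{19 w}{3}}{2 w}$ ($y{\left(w,K \right)} = \frac{K + \left(-2 + w^{2} + \frac{19 w}{3}\right)}{w + w} = \frac{-2 + K + w^{2} + \frac{19 w}{3}}{2 w}$)
$y{\left(969,-62 \right)} - -443222 = \left(\frac{19}{6} + \frac{1}{2} \cdot 969 - \frac{1}{969} + \frac{1}{2} \left(-62\right) \frac{1}{969}\right) - -443222 = \left(\frac{19}{6} + \frac{969}{2} - \frac{1}{969} + \frac{1}{2} \left(-62\right) \frac{1}{969}\right) + 443222 = \left(\frac{19}{6} + \frac{969}{2} - \frac{1}{969} - \frac{31}{969}\right) + 443222 = \frac{472517}{969} + 443222 = \frac{429954635}{969}$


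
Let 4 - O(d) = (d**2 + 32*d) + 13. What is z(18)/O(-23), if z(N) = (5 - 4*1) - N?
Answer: -17/198 ≈ -0.085859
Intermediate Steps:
O(d) = -9 - d**2 - 32*d (O(d) = 4 - ((d**2 + 32*d) + 13) = 4 - (13 + d**2 + 32*d) = 4 + (-13 - d**2 - 32*d) = -9 - d**2 - 32*d)
z(N) = 1 - N (z(N) = (5 - 4) - N = 1 - N)
z(18)/O(-23) = (1 - 1*18)/(-9 - 1*(-23)**2 - 32*(-23)) = (1 - 18)/(-9 - 1*529 + 736) = -17/(-9 - 529 + 736) = -17/198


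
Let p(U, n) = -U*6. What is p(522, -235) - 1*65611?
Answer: -68743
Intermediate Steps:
p(U, n) = -6*U
p(522, -235) - 1*65611 = -6*522 - 1*65611 = -3132 - 65611 = -68743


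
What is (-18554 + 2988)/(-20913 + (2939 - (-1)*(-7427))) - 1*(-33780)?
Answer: 858061346/25401 ≈ 33781.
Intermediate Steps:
(-18554 + 2988)/(-20913 + (2939 - (-1)*(-7427))) - 1*(-33780) = -15566/(-20913 + (2939 - 1*7427)) + 33780 = -15566/(-20913 + (2939 - 7427)) + 33780 = -15566/(-20913 - 4488) + 33780 = -15566/(-25401) + 33780 = -15566*(-1/25401) + 33780 = 15566/25401 + 33780 = 858061346/25401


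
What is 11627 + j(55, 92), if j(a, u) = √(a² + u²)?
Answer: 11627 + √11489 ≈ 11734.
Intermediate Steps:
11627 + j(55, 92) = 11627 + √(55² + 92²) = 11627 + √(3025 + 8464) = 11627 + √11489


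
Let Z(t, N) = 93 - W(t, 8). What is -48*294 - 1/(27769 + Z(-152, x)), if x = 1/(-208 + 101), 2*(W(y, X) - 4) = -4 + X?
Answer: -393103873/27856 ≈ -14112.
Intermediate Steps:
W(y, X) = 2 + X/2 (W(y, X) = 4 + (-4 + X)/2 = 4 + (-2 + X/2) = 2 + X/2)
x = -1/107 (x = 1/(-107) = -1/107 ≈ -0.0093458)
Z(t, N) = 87 (Z(t, N) = 93 - (2 + (1/2)*8) = 93 - (2 + 4) = 93 - 1*6 = 93 - 6 = 87)
-48*294 - 1/(27769 + Z(-152, x)) = -48*294 - 1/(27769 + 87) = -14112 - 1/27856 = -393103873/27856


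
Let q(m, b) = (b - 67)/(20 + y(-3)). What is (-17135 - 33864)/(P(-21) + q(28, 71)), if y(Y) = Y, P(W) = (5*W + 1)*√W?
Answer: -866983/16410580 - 191603243*I*√21/8205290 ≈ -0.052831 - 107.01*I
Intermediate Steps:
P(W) = √W*(1 + 5*W) (P(W) = (1 + 5*W)*√W = √W*(1 + 5*W))
q(m, b) = -67/17 + b/17 (q(m, b) = (b - 67)/(20 - 3) = (-67 + b)/17 = (-67 + b)*(1/17) = -67/17 + b/17)
(-17135 - 33864)/(P(-21) + q(28, 71)) = (-17135 - 33864)/(√(-21)*(1 + 5*(-21)) + (-67/17 + (1/17)*71)) = -50999/((I*√21)*(1 - 105) + (-67/17 + 71/17)) = -50999/((I*√21)*(-104) + 4/17) = -50999/(-104*I*√21 + 4/17) = -50999/(4/17 - 104*I*√21)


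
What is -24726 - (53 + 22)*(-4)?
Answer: -24426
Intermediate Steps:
-24726 - (53 + 22)*(-4) = -24726 - 75*(-4) = -24726 - 1*(-300) = -24726 + 300 = -24426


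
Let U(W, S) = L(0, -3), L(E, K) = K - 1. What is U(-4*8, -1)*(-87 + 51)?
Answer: 144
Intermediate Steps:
L(E, K) = -1 + K
U(W, S) = -4 (U(W, S) = -1 - 3 = -4)
U(-4*8, -1)*(-87 + 51) = -4*(-87 + 51) = -4*(-36) = 144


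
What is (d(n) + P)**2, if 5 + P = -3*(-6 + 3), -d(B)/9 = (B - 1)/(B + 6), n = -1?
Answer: 1444/25 ≈ 57.760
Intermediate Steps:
d(B) = -9*(-1 + B)/(6 + B) (d(B) = -9*(B - 1)/(B + 6) = -9*(-1 + B)/(6 + B))
P = 4 (P = -5 - 3*(-6 + 3) = -5 - 3*(-3) = -5 + 9 = 4)
(d(n) + P)**2 = (9*(1 - 1*(-1))/(6 - 1) + 4)**2 = (9*(1 + 1)/5 + 4)**2 = (9*(1/5)*2 + 4)**2 = (18/5 + 4)**2 = (38/5)**2 = 1444/25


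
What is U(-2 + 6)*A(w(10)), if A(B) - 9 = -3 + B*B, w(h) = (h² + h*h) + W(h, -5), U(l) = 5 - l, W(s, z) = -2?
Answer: 39210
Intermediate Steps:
w(h) = -2 + 2*h² (w(h) = (h² + h*h) - 2 = (h² + h²) - 2 = 2*h² - 2 = -2 + 2*h²)
A(B) = 6 + B² (A(B) = 9 + (-3 + B*B) = 9 + (-3 + B²) = 6 + B²)
U(-2 + 6)*A(w(10)) = (5 - (-2 + 6))*(6 + (-2 + 2*10²)²) = (5 - 1*4)*(6 + (-2 + 2*100)²) = (5 - 4)*(6 + (-2 + 200)²) = 1*(6 + 198²) = 1*(6 + 39204) = 1*39210 = 39210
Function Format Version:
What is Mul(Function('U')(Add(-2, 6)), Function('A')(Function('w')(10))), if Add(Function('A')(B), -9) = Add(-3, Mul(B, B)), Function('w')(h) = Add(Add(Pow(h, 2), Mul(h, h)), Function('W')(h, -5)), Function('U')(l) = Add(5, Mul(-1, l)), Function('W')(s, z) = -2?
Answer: 39210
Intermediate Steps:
Function('w')(h) = Add(-2, Mul(2, Pow(h, 2))) (Function('w')(h) = Add(Add(Pow(h, 2), Mul(h, h)), -2) = Add(Add(Pow(h, 2), Pow(h, 2)), -2) = Add(Mul(2, Pow(h, 2)), -2) = Add(-2, Mul(2, Pow(h, 2))))
Function('A')(B) = Add(6, Pow(B, 2)) (Function('A')(B) = Add(9, Add(-3, Mul(B, B))) = Add(9, Add(-3, Pow(B, 2))) = Add(6, Pow(B, 2)))
Mul(Function('U')(Add(-2, 6)), Function('A')(Function('w')(10))) = Mul(Add(5, Mul(-1, Add(-2, 6))), Add(6, Pow(Add(-2, Mul(2, Pow(10, 2))), 2))) = Mul(Add(5, Mul(-1, 4)), Add(6, Pow(Add(-2, Mul(2, 100)), 2))) = Mul(Add(5, -4), Add(6, Pow(Add(-2, 200), 2))) = Mul(1, Add(6, Pow(198, 2))) = Mul(1, Add(6, 39204)) = Mul(1, 39210) = 39210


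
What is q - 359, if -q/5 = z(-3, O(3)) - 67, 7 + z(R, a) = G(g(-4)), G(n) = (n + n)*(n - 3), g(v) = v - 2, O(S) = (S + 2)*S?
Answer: -529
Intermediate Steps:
O(S) = S*(2 + S) (O(S) = (2 + S)*S = S*(2 + S))
g(v) = -2 + v
G(n) = 2*n*(-3 + n) (G(n) = (2*n)*(-3 + n) = 2*n*(-3 + n))
z(R, a) = 101 (z(R, a) = -7 + 2*(-2 - 4)*(-3 + (-2 - 4)) = -7 + 2*(-6)*(-3 - 6) = -7 + 2*(-6)*(-9) = -7 + 108 = 101)
q = -170 (q = -5*(101 - 67) = -5*34 = -170)
q - 359 = -170 - 359 = -529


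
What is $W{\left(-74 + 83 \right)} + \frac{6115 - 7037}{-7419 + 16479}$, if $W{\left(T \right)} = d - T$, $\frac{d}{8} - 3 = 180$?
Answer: $\frac{6590689}{4530} \approx 1454.9$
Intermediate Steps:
$d = 1464$ ($d = 24 + 8 \cdot 180 = 24 + 1440 = 1464$)
$W{\left(T \right)} = 1464 - T$
$W{\left(-74 + 83 \right)} + \frac{6115 - 7037}{-7419 + 16479} = \left(1464 - \left(-74 + 83\right)\right) + \frac{6115 - 7037}{-7419 + 16479} = \left(1464 - 9\right) - \frac{922}{9060} = \left(1464 - 9\right) - \frac{461}{4530} = 1455 - \frac{461}{4530} = \frac{6590689}{4530}$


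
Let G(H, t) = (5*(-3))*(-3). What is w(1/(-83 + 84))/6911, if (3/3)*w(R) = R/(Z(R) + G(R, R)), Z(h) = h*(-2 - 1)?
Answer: 1/290262 ≈ 3.4452e-6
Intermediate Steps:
G(H, t) = 45 (G(H, t) = -15*(-3) = 45)
Z(h) = -3*h (Z(h) = h*(-3) = -3*h)
w(R) = R/(45 - 3*R) (w(R) = R/(-3*R + 45) = R/(45 - 3*R))
w(1/(-83 + 84))/6911 = -1/((-83 + 84)*(-45 + 3/(-83 + 84)))/6911 = -1/(1*(-45 + 3/1))*(1/6911) = -1*1/(-45 + 3*1)*(1/6911) = -1*1/(-45 + 3)*(1/6911) = -1*1/(-42)*(1/6911) = -1*1*(-1/42)*(1/6911) = (1/42)*(1/6911) = 1/290262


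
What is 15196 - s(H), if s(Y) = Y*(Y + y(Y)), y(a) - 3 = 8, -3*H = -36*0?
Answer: 15196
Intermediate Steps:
H = 0 (H = -(-12)*0 = -⅓*0 = 0)
y(a) = 11 (y(a) = 3 + 8 = 11)
s(Y) = Y*(11 + Y) (s(Y) = Y*(Y + 11) = Y*(11 + Y))
15196 - s(H) = 15196 - 0*(11 + 0) = 15196 - 0*11 = 15196 - 1*0 = 15196 + 0 = 15196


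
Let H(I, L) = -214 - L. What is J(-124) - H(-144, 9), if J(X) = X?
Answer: 99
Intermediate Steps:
J(-124) - H(-144, 9) = -124 - (-214 - 1*9) = -124 - (-214 - 9) = -124 - 1*(-223) = -124 + 223 = 99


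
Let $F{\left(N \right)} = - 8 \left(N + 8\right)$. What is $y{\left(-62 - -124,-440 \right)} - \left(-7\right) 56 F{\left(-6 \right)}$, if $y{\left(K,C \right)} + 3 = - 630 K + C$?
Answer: $-45775$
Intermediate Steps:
$F{\left(N \right)} = -64 - 8 N$ ($F{\left(N \right)} = - 8 \left(8 + N\right) = -64 - 8 N$)
$y{\left(K,C \right)} = -3 + C - 630 K$ ($y{\left(K,C \right)} = -3 + \left(- 630 K + C\right) = -3 + \left(C - 630 K\right) = -3 + C - 630 K$)
$y{\left(-62 - -124,-440 \right)} - \left(-7\right) 56 F{\left(-6 \right)} = \left(-3 - 440 - 630 \left(-62 - -124\right)\right) - \left(-7\right) 56 \left(-64 - -48\right) = \left(-3 - 440 - 630 \left(-62 + 124\right)\right) - - 392 \left(-64 + 48\right) = \left(-3 - 440 - 39060\right) - \left(-392\right) \left(-16\right) = \left(-3 - 440 - 39060\right) - 6272 = -39503 - 6272 = -45775$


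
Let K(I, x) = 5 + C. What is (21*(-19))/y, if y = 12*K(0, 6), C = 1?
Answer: -133/24 ≈ -5.5417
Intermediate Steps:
K(I, x) = 6 (K(I, x) = 5 + 1 = 6)
y = 72 (y = 12*6 = 72)
(21*(-19))/y = (21*(-19))/72 = -399*1/72 = -133/24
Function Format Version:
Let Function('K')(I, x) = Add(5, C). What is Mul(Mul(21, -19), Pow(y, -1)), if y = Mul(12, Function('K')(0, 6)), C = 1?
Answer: Rational(-133, 24) ≈ -5.5417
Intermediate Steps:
Function('K')(I, x) = 6 (Function('K')(I, x) = Add(5, 1) = 6)
y = 72 (y = Mul(12, 6) = 72)
Mul(Mul(21, -19), Pow(y, -1)) = Mul(Mul(21, -19), Pow(72, -1)) = Mul(-399, Rational(1, 72)) = Rational(-133, 24)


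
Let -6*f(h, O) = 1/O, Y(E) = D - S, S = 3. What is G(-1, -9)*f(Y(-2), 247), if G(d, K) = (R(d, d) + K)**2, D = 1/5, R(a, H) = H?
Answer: -50/741 ≈ -0.067476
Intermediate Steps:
D = 1/5 ≈ 0.20000
Y(E) = -14/5 (Y(E) = 1/5 - 1*3 = 1/5 - 3 = -14/5)
f(h, O) = -1/(6*O)
G(d, K) = (K + d)**2 (G(d, K) = (d + K)**2 = (K + d)**2)
G(-1, -9)*f(Y(-2), 247) = (-9 - 1)**2*(-1/6/247) = (-10)**2*(-1/6*1/247) = 100*(-1/1482) = -50/741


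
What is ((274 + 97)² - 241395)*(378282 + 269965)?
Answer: -67258219238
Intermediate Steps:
((274 + 97)² - 241395)*(378282 + 269965) = (371² - 241395)*648247 = (137641 - 241395)*648247 = -103754*648247 = -67258219238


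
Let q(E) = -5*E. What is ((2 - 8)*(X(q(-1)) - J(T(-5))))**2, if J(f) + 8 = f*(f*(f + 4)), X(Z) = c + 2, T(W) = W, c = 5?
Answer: 57600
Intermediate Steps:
X(Z) = 7 (X(Z) = 5 + 2 = 7)
J(f) = -8 + f**2*(4 + f) (J(f) = -8 + f*(f*(f + 4)) = -8 + f*(f*(4 + f)) = -8 + f**2*(4 + f))
((2 - 8)*(X(q(-1)) - J(T(-5))))**2 = ((2 - 8)*(7 - (-8 + (-5)**3 + 4*(-5)**2)))**2 = (-6*(7 - (-8 - 125 + 4*25)))**2 = (-6*(7 - (-8 - 125 + 100)))**2 = (-6*(7 - 1*(-33)))**2 = (-6*(7 + 33))**2 = (-6*40)**2 = (-240)**2 = 57600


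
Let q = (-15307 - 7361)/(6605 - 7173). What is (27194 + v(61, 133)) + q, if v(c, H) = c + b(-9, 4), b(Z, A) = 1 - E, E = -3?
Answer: 3876445/142 ≈ 27299.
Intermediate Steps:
b(Z, A) = 4 (b(Z, A) = 1 - 1*(-3) = 1 + 3 = 4)
v(c, H) = 4 + c (v(c, H) = c + 4 = 4 + c)
q = 5667/142 (q = -22668/(-568) = -22668*(-1/568) = 5667/142 ≈ 39.908)
(27194 + v(61, 133)) + q = (27194 + (4 + 61)) + 5667/142 = (27194 + 65) + 5667/142 = 27259 + 5667/142 = 3876445/142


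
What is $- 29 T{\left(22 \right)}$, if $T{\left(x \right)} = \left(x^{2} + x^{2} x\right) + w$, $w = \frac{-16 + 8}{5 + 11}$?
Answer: $- \frac{645627}{2} \approx -3.2281 \cdot 10^{5}$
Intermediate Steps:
$w = - \frac{1}{2}$ ($w = - \frac{8}{16} = \left(-8\right) \frac{1}{16} = - \frac{1}{2} \approx -0.5$)
$T{\left(x \right)} = - \frac{1}{2} + x^{2} + x^{3}$ ($T{\left(x \right)} = \left(x^{2} + x^{2} x\right) - \frac{1}{2} = \left(x^{2} + x^{3}\right) - \frac{1}{2} = - \frac{1}{2} + x^{2} + x^{3}$)
$- 29 T{\left(22 \right)} = - 29 \left(- \frac{1}{2} + 22^{2} + 22^{3}\right) = - 29 \left(- \frac{1}{2} + 484 + 10648\right) = \left(-29\right) \frac{22263}{2} = - \frac{645627}{2}$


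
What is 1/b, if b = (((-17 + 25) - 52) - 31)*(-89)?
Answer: 1/6675 ≈ 0.00014981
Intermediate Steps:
b = 6675 (b = ((8 - 52) - 31)*(-89) = (-44 - 31)*(-89) = -75*(-89) = 6675)
1/b = 1/6675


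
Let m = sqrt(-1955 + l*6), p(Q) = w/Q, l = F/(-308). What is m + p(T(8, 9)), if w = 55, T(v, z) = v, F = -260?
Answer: 55/8 + I*sqrt(11561165)/77 ≈ 6.875 + 44.158*I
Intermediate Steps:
l = 65/77 (l = -260/(-308) = -260*(-1/308) = 65/77 ≈ 0.84416)
p(Q) = 55/Q
m = I*sqrt(11561165)/77 (m = sqrt(-1955 + (65/77)*6) = sqrt(-1955 + 390/77) = sqrt(-150145/77) = I*sqrt(11561165)/77 ≈ 44.158*I)
m + p(T(8, 9)) = I*sqrt(11561165)/77 + 55/8 = 55/8 + I*sqrt(11561165)/77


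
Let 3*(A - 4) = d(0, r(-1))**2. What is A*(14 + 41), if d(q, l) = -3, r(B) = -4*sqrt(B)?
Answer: 385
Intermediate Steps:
A = 7 (A = 4 + (1/3)*(-3)**2 = 4 + (1/3)*9 = 4 + 3 = 7)
A*(14 + 41) = 7*(14 + 41) = 7*55 = 385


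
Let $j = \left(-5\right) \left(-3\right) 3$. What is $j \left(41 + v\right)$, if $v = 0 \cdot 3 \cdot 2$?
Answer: $1845$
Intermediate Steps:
$v = 0$ ($v = 0 \cdot 2 = 0$)
$j = 45$ ($j = 15 \cdot 3 = 45$)
$j \left(41 + v\right) = 45 \left(41 + 0\right) = 45 \cdot 41 = 1845$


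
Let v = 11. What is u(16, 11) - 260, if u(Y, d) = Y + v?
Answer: -233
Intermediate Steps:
u(Y, d) = 11 + Y (u(Y, d) = Y + 11 = 11 + Y)
u(16, 11) - 260 = (11 + 16) - 260 = 27 - 260 = -233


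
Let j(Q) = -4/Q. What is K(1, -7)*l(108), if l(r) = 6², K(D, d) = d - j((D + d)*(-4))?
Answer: -246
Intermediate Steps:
K(D, d) = d + 4/(-4*D - 4*d) (K(D, d) = d - (-4)/((D + d)*(-4)) = d - (-4)/(-4*D - 4*d) = d + 4/(-4*D - 4*d))
l(r) = 36
K(1, -7)*l(108) = ((-1 - 7*(1 - 7))/(1 - 7))*36 = ((-1 - 7*(-6))/(-6))*36 = -(-1 + 42)/6*36 = -⅙*41*36 = -41/6*36 = -246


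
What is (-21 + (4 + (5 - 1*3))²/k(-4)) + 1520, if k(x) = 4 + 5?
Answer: 1503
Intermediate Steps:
k(x) = 9
(-21 + (4 + (5 - 1*3))²/k(-4)) + 1520 = (-21 + (4 + (5 - 1*3))²/9) + 1520 = (-21 + (4 + (5 - 3))²/9) + 1520 = (-21 + (4 + 2)²/9) + 1520 = (-21 + (⅑)*6²) + 1520 = (-21 + (⅑)*36) + 1520 = (-21 + 4) + 1520 = -17 + 1520 = 1503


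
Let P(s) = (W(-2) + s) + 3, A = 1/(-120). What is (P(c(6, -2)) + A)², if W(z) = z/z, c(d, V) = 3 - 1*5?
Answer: 57121/14400 ≈ 3.9667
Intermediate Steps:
c(d, V) = -2 (c(d, V) = 3 - 5 = -2)
W(z) = 1
A = -1/120 ≈ -0.0083333
P(s) = 4 + s (P(s) = (1 + s) + 3 = 4 + s)
(P(c(6, -2)) + A)² = ((4 - 2) - 1/120)² = (2 - 1/120)² = (239/120)² = 57121/14400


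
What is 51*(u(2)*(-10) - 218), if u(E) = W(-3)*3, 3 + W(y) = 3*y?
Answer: 7242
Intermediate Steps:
W(y) = -3 + 3*y
u(E) = -36 (u(E) = (-3 + 3*(-3))*3 = (-3 - 9)*3 = -12*3 = -36)
51*(u(2)*(-10) - 218) = 51*(-36*(-10) - 218) = 51*(360 - 218) = 51*142 = 7242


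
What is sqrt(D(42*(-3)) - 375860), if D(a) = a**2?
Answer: 4*I*sqrt(22499) ≈ 599.99*I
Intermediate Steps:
sqrt(D(42*(-3)) - 375860) = sqrt((42*(-3))**2 - 375860) = sqrt((-126)**2 - 375860) = sqrt(15876 - 375860) = sqrt(-359984) = 4*I*sqrt(22499)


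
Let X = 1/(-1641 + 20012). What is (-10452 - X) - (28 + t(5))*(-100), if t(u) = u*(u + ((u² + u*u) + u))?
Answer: 410555107/18371 ≈ 22348.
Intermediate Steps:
X = 1/18371 ≈ 5.4434e-5
t(u) = u*(2*u + 2*u²) (t(u) = u*(u + ((u² + u²) + u)) = u*(u + (2*u² + u)) = u*(u + (u + 2*u²)) = u*(2*u + 2*u²))
(-10452 - X) - (28 + t(5))*(-100) = (-10452 - 1*1/18371) - (28 + 2*5²*(1 + 5))*(-100) = (-10452 - 1/18371) - (28 + 2*25*6)*(-100) = -192013693/18371 - (28 + 300)*(-100) = -192013693/18371 - 328*(-100) = -192013693/18371 - 1*(-32800) = -192013693/18371 + 32800 = 410555107/18371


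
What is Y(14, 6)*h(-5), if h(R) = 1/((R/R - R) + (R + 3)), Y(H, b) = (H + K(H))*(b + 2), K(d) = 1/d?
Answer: 197/7 ≈ 28.143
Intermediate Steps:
Y(H, b) = (2 + b)*(H + 1/H) (Y(H, b) = (H + 1/H)*(b + 2) = (H + 1/H)*(2 + b) = (2 + b)*(H + 1/H))
h(R) = 1/4 (h(R) = 1/((1 - R) + (3 + R)) = 1/4)
Y(14, 6)*h(-5) = ((2 + 6 + 14**2*(2 + 6))/14)*(1/4) = ((2 + 6 + 196*8)/14)*(1/4) = ((2 + 6 + 1568)/14)*(1/4) = ((1/14)*1576)*(1/4) = (788/7)*(1/4) = 197/7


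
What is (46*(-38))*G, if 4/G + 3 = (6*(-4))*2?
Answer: 6992/51 ≈ 137.10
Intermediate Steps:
G = -4/51 (G = 4/(-3 + (6*(-4))*2) = 4/(-3 - 24*2) = 4/(-3 - 48) = 4/(-51) = 4*(-1/51) = -4/51 ≈ -0.078431)
(46*(-38))*G = (46*(-38))*(-4/51) = -1748*(-4/51) = 6992/51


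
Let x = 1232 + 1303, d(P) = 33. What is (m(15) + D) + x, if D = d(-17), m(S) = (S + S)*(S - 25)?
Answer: 2268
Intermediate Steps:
m(S) = 2*S*(-25 + S) (m(S) = (2*S)*(-25 + S) = 2*S*(-25 + S))
D = 33
x = 2535
(m(15) + D) + x = (2*15*(-25 + 15) + 33) + 2535 = (2*15*(-10) + 33) + 2535 = (-300 + 33) + 2535 = -267 + 2535 = 2268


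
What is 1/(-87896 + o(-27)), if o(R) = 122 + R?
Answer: -1/87801 ≈ -1.1389e-5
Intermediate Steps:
1/(-87896 + o(-27)) = 1/(-87896 + (122 - 27)) = 1/(-87896 + 95) = 1/(-87801) = -1/87801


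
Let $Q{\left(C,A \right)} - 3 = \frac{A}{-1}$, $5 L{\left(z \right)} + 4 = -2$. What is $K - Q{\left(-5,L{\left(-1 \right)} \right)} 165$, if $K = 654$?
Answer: $-39$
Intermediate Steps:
$L{\left(z \right)} = - \frac{6}{5}$ ($L{\left(z \right)} = - \frac{4}{5} + \frac{1}{5} \left(-2\right) = - \frac{4}{5} - \frac{2}{5} = - \frac{6}{5}$)
$Q{\left(C,A \right)} = 3 - A$ ($Q{\left(C,A \right)} = 3 + \frac{A}{-1} = 3 + A \left(-1\right) = 3 - A$)
$K - Q{\left(-5,L{\left(-1 \right)} \right)} 165 = 654 - \left(3 - - \frac{6}{5}\right) 165 = 654 - \left(3 + \frac{6}{5}\right) 165 = 654 - \frac{21}{5} \cdot 165 = 654 - 693 = -39$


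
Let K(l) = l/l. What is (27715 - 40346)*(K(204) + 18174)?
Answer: -229568425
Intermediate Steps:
K(l) = 1
(27715 - 40346)*(K(204) + 18174) = (27715 - 40346)*(1 + 18174) = -12631*18175 = -229568425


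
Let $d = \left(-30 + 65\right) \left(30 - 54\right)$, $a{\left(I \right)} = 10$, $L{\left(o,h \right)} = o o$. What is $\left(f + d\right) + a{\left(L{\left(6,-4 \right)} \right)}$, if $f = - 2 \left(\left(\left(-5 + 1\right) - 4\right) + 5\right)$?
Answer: $-824$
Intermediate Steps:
$L{\left(o,h \right)} = o^{2}$
$d = -840$ ($d = 35 \left(-24\right) = -840$)
$f = 6$ ($f = - 2 \left(\left(-4 - 4\right) + 5\right) = - 2 \left(-8 + 5\right) = \left(-2\right) \left(-3\right) = 6$)
$\left(f + d\right) + a{\left(L{\left(6,-4 \right)} \right)} = \left(6 - 840\right) + 10 = -834 + 10 = -824$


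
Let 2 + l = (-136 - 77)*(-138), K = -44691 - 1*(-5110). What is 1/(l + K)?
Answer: -1/10189 ≈ -9.8145e-5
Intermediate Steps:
K = -39581 (K = -44691 + 5110 = -39581)
l = 29392 (l = -2 + (-136 - 77)*(-138) = -2 - 213*(-138) = -2 + 29394 = 29392)
1/(l + K) = 1/(29392 - 39581) = 1/(-10189) = -1/10189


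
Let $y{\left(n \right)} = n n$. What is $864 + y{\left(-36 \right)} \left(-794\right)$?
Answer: $-1028160$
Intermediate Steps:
$y{\left(n \right)} = n^{2}$
$864 + y{\left(-36 \right)} \left(-794\right) = 864 + \left(-36\right)^{2} \left(-794\right) = 864 + 1296 \left(-794\right) = 864 - 1029024 = -1028160$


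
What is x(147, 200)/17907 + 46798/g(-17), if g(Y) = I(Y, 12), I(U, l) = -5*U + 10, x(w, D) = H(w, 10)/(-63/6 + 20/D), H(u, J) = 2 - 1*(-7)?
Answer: 14525536199/29486860 ≈ 492.61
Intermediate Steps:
H(u, J) = 9 (H(u, J) = 2 + 7 = 9)
x(w, D) = 9/(-21/2 + 20/D) (x(w, D) = 9/(-63/6 + 20/D) = 9/(-63*1/6 + 20/D) = 9/(-21/2 + 20/D))
I(U, l) = 10 - 5*U
g(Y) = 10 - 5*Y
x(147, 200)/17907 + 46798/g(-17) = -18*200/(-40 + 21*200)/17907 + 46798/(10 - 5*(-17)) = -18*200/(-40 + 4200)*(1/17907) + 46798/(10 + 85) = -18*200/4160*(1/17907) + 46798/95 = -18*200*1/4160*(1/17907) + 46798*(1/95) = -45/52*1/17907 + 46798/95 = -15/310388 + 46798/95 = 14525536199/29486860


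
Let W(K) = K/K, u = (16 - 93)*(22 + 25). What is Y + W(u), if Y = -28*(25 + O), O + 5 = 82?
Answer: -2855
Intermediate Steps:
O = 77 (O = -5 + 82 = 77)
u = -3619 (u = -77*47 = -3619)
W(K) = 1
Y = -2856 (Y = -28*(25 + 77) = -28*102 = -2856)
Y + W(u) = -2856 + 1 = -2855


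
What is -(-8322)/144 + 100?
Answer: 3787/24 ≈ 157.79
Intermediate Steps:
-(-8322)/144 + 100 = -73*(-19/24) + 100 = 1387/24 + 100 = 3787/24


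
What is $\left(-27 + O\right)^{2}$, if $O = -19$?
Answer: $2116$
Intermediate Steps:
$\left(-27 + O\right)^{2} = \left(-27 - 19\right)^{2} = \left(-46\right)^{2} = 2116$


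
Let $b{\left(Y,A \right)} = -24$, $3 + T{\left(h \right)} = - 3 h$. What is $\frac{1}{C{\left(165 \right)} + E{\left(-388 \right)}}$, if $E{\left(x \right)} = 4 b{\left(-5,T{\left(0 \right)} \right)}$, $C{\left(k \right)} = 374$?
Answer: $\frac{1}{278} \approx 0.0035971$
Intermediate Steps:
$T{\left(h \right)} = -3 - 3 h$
$E{\left(x \right)} = -96$ ($E{\left(x \right)} = 4 \left(-24\right) = -96$)
$\frac{1}{C{\left(165 \right)} + E{\left(-388 \right)}} = \frac{1}{374 - 96} = \frac{1}{278}$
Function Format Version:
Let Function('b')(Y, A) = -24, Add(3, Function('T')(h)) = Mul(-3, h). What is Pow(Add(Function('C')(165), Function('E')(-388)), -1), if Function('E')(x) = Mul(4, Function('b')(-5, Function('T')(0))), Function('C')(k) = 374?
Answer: Rational(1, 278) ≈ 0.0035971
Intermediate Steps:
Function('T')(h) = Add(-3, Mul(-3, h))
Function('E')(x) = -96 (Function('E')(x) = Mul(4, -24) = -96)
Pow(Add(Function('C')(165), Function('E')(-388)), -1) = Pow(Add(374, -96), -1) = Pow(278, -1) = Rational(1, 278)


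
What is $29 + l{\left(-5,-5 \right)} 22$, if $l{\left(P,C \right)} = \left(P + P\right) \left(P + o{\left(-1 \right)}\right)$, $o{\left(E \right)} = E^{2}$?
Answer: $909$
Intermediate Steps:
$l{\left(P,C \right)} = 2 P \left(1 + P\right)$ ($l{\left(P,C \right)} = \left(P + P\right) \left(P + \left(-1\right)^{2}\right) = 2 P \left(P + 1\right) = 2 P \left(1 + P\right)$)
$29 + l{\left(-5,-5 \right)} 22 = 29 + 2 \left(-5\right) \left(1 - 5\right) 22 = 29 + 2 \left(-5\right) \left(-4\right) 22 = 29 + 40 \cdot 22 = 29 + 880 = 909$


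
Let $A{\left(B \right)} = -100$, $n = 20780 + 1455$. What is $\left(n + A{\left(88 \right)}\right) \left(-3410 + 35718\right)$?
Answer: $715137580$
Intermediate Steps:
$n = 22235$
$\left(n + A{\left(88 \right)}\right) \left(-3410 + 35718\right) = \left(22235 - 100\right) \left(-3410 + 35718\right) = 22135 \cdot 32308 = 715137580$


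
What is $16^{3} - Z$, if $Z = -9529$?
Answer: $13625$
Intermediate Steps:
$16^{3} - Z = 16^{3} - -9529 = 4096 + 9529 = 13625$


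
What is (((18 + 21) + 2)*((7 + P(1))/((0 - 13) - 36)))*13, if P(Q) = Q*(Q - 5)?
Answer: -1599/49 ≈ -32.633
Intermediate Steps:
P(Q) = Q*(-5 + Q)
(((18 + 21) + 2)*((7 + P(1))/((0 - 13) - 36)))*13 = (((18 + 21) + 2)*((7 + 1*(-5 + 1))/((0 - 13) - 36)))*13 = ((39 + 2)*((7 + 1*(-4))/(-13 - 36)))*13 = (41*((7 - 4)/(-49)))*13 = (41*(3*(-1/49)))*13 = (41*(-3/49))*13 = -123/49*13 = -1599/49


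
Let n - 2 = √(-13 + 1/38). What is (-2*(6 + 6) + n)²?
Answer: (-836 + I*√18734)²/1444 ≈ 471.03 - 158.48*I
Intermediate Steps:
n = 2 + I*√18734/38 (n = 2 + √(-13 + 1/38) = 2 + √(-493/38) = 2 + I*√18734/38 ≈ 2.0 + 3.6019*I)
(-2*(6 + 6) + n)² = (-2*(6 + 6) + (2 + I*√18734/38))² = (-2*12 + (2 + I*√18734/38))² = (-24 + (2 + I*√18734/38))² = (-22 + I*√18734/38)²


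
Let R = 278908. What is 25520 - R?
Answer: -253388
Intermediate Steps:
25520 - R = 25520 - 1*278908 = 25520 - 278908 = -253388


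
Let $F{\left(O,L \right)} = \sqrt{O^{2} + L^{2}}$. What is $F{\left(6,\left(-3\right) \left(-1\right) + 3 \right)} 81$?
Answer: $486 \sqrt{2} \approx 687.31$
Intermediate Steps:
$F{\left(O,L \right)} = \sqrt{L^{2} + O^{2}}$
$F{\left(6,\left(-3\right) \left(-1\right) + 3 \right)} 81 = \sqrt{\left(\left(-3\right) \left(-1\right) + 3\right)^{2} + 6^{2}} \cdot 81 = \sqrt{\left(3 + 3\right)^{2} + 36} \cdot 81 = \sqrt{6^{2} + 36} \cdot 81 = \sqrt{36 + 36} \cdot 81 = \sqrt{72} \cdot 81 = 6 \sqrt{2} \cdot 81 = 486 \sqrt{2}$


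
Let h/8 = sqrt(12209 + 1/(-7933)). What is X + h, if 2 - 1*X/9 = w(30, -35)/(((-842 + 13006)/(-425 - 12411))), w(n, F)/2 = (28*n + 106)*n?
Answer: 1639340298/3041 + 16*sqrt(192085687567)/7933 ≈ 5.3996e+5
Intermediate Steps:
w(n, F) = 2*n*(106 + 28*n) (w(n, F) = 2*((28*n + 106)*n) = 2*((106 + 28*n)*n) = 2*(n*(106 + 28*n)) = 2*n*(106 + 28*n))
h = 16*sqrt(192085687567)/7933 (h = 8*sqrt(12209 + 1/(-7933)) = 8*sqrt(12209 - 1/7933) = 8*sqrt(96853996/7933) = 8*(2*sqrt(192085687567)/7933) = 16*sqrt(192085687567)/7933 ≈ 883.96)
X = 1639340298/3041 (X = 18 - 9*4*30*(53 + 14*30)/((-842 + 13006)/(-425 - 12411)) = 18 - 9*4*30*(53 + 420)/(12164/(-12836)) = 18 - 9*4*30*473/(12164*(-1/12836)) = 18 - 510840/(-3041/3209) = 18 - 510840*(-3209)/3041 = 18 - 9*(-182142840/3041) = 18 + 1639285560/3041 = 1639340298/3041 ≈ 5.3908e+5)
X + h = 1639340298/3041 + 16*sqrt(192085687567)/7933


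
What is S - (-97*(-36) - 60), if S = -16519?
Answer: -19951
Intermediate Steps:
S - (-97*(-36) - 60) = -16519 - (-97*(-36) - 60) = -16519 - (3492 - 60) = -16519 - 1*3432 = -16519 - 3432 = -19951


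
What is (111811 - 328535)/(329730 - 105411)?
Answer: -216724/224319 ≈ -0.96614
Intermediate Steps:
(111811 - 328535)/(329730 - 105411) = -216724/224319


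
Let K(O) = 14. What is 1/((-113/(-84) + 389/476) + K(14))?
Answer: 357/5770 ≈ 0.061872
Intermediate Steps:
1/((-113/(-84) + 389/476) + K(14)) = 1/((-113/(-84) + 389/476) + 14) = 1/((-113*(-1/84) + 389*(1/476)) + 14) = 1/((113/84 + 389/476) + 14) = 1/(772/357 + 14) = 1/(5770/357) = 357/5770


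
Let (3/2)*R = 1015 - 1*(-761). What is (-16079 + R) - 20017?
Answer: -34912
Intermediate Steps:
R = 1184 (R = 2*(1015 - 1*(-761))/3 = 2*(1015 + 761)/3 = (⅔)*1776 = 1184)
(-16079 + R) - 20017 = (-16079 + 1184) - 20017 = -14895 - 20017 = -34912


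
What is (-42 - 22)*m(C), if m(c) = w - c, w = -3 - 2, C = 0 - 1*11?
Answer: -384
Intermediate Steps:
C = -11 (C = 0 - 11 = -11)
w = -5
m(c) = -5 - c
(-42 - 22)*m(C) = (-42 - 22)*(-5 - 1*(-11)) = -64*(-5 + 11) = -64*6 = -384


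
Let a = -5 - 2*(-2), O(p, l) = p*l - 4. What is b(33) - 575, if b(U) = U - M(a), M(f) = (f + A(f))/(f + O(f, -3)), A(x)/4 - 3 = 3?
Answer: -1061/2 ≈ -530.50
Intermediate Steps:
O(p, l) = -4 + l*p (O(p, l) = l*p - 4 = -4 + l*p)
a = -1 (a = -5 + 4 = -1)
A(x) = 24 (A(x) = 12 + 4*3 = 12 + 12 = 24)
M(f) = (24 + f)/(-4 - 2*f) (M(f) = (f + 24)/(f + (-4 - 3*f)) = (24 + f)/(-4 - 2*f))
b(U) = 23/2 + U (b(U) = U - (-24 - 1*(-1))/(2*(2 - 1)) = U - (-24 + 1)/(2*1) = U - (-23)/2 = U - 1*(-23/2) = U + 23/2 = 23/2 + U)
b(33) - 575 = (23/2 + 33) - 575 = 89/2 - 575 = -1061/2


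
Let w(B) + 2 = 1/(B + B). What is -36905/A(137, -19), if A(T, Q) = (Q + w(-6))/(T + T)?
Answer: 11031240/23 ≈ 4.7962e+5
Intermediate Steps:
w(B) = -2 + 1/(2*B) (w(B) = -2 + 1/(B + B) = -2 + 1/(2*B))
A(T, Q) = (-25/12 + Q)/(2*T) (A(T, Q) = (Q + (-2 + (1/2)/(-6)))/(T + T) = (Q + (-2 + (1/2)*(-1/6)))/((2*T)) = (Q + (-2 - 1/12))*(1/(2*T)) = (Q - 25/12)*(1/(2*T)) = (-25/12 + Q)*(1/(2*T)) = (-25/12 + Q)/(2*T))
-36905/A(137, -19) = -36905*3288/(-25 + 12*(-19)) = -36905*3288/(-25 - 228) = -36905/((1/24)*(1/137)*(-253)) = -36905/(-253/3288) = -36905*(-3288/253) = 11031240/23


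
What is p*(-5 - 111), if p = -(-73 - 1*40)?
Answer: -13108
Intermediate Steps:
p = 113 (p = -(-73 - 40) = -1*(-113) = 113)
p*(-5 - 111) = 113*(-5 - 111) = 113*(-116) = -13108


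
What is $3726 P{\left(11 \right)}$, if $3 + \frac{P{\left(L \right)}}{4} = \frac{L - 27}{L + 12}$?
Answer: $-55080$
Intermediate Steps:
$P{\left(L \right)} = -12 + \frac{4 \left(-27 + L\right)}{12 + L}$ ($P{\left(L \right)} = -12 + 4 \frac{L - 27}{L + 12} = -12 + 4 \frac{-27 + L}{12 + L} = -12 + \frac{4 \left(-27 + L\right)}{12 + L}$)
$3726 P{\left(11 \right)} = 3726 \frac{4 \left(-63 - 22\right)}{12 + 11} = 3726 \frac{4 \left(-63 - 22\right)}{23} = 3726 \cdot 4 \cdot \frac{1}{23} \left(-85\right) = 3726 \left(- \frac{340}{23}\right) = -55080$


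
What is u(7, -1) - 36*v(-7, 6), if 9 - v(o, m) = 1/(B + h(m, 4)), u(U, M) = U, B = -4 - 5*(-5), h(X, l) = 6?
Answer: -947/3 ≈ -315.67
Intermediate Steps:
B = 21 (B = -4 + 25 = 21)
v(o, m) = 242/27 (v(o, m) = 9 - 1/(21 + 6) = 9 - 1/27 = 242/27)
u(7, -1) - 36*v(-7, 6) = 7 - 36*242/27 = 7 - 968/3 = -947/3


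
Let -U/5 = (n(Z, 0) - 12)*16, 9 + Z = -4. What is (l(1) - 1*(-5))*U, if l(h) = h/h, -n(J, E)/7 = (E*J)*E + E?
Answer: 5760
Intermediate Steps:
Z = -13 (Z = -9 - 4 = -13)
n(J, E) = -7*E - 7*J*E**2 (n(J, E) = -7*((E*J)*E + E) = -7*(J*E**2 + E) = -7*(E + J*E**2) = -7*E - 7*J*E**2)
l(h) = 1
U = 960 (U = -5*(-7*0*(1 + 0*(-13)) - 12)*16 = -5*(-7*0*(1 + 0) - 12)*16 = -5*(-7*0*1 - 12)*16 = -5*(0 - 12)*16 = -(-60)*16 = -5*(-192) = 960)
(l(1) - 1*(-5))*U = (1 - 1*(-5))*960 = (1 + 5)*960 = 6*960 = 5760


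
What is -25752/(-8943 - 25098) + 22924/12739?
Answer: 369470204/144549433 ≈ 2.5560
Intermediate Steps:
-25752/(-8943 - 25098) + 22924/12739 = -25752/(-34041) + 22924*(1/12739) = -25752*(-1/34041) + 22924/12739 = 8584/11347 + 22924/12739 = 369470204/144549433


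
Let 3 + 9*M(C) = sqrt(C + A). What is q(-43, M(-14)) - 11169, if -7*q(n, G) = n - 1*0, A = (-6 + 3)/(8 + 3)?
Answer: -78140/7 ≈ -11163.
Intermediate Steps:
A = -3/11 ≈ -0.27273
M(C) = -1/3 + sqrt(-3/11 + C)/9 (M(C) = -1/3 + sqrt(C - 3/11)/9 = -1/3 + sqrt(-3/11 + C)/9)
q(n, G) = -n/7 (q(n, G) = -(n - 1*0)/7 = -(n + 0)/7 = -n/7)
q(-43, M(-14)) - 11169 = -1/7*(-43) - 11169 = 43/7 - 11169 = -78140/7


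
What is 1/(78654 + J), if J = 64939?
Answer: 1/143593 ≈ 6.9641e-6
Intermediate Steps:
1/(78654 + J) = 1/(78654 + 64939) = 1/143593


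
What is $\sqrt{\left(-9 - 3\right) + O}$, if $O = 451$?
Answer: $\sqrt{439} \approx 20.952$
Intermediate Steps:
$\sqrt{\left(-9 - 3\right) + O} = \sqrt{\left(-9 - 3\right) + 451} = \sqrt{-12 + 451} = \sqrt{439}$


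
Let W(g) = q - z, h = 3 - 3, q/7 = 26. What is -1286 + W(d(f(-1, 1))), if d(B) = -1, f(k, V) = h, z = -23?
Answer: -1081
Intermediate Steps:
q = 182 (q = 7*26 = 182)
h = 0
f(k, V) = 0
W(g) = 205 (W(g) = 182 - 1*(-23) = 182 + 23 = 205)
-1286 + W(d(f(-1, 1))) = -1286 + 205 = -1081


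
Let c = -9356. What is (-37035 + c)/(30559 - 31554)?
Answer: 46391/995 ≈ 46.624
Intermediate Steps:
(-37035 + c)/(30559 - 31554) = (-37035 - 9356)/(30559 - 31554) = -46391/(-995) = -46391*(-1/995) = 46391/995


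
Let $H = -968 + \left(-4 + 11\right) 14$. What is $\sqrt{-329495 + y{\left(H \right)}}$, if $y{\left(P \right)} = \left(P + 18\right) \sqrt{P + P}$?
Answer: $\sqrt{-329495 - 1704 i \sqrt{435}} \approx 30.912 - 574.85 i$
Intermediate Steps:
$H = -870$ ($H = -968 + 7 \cdot 14 = -968 + 98 = -870$)
$y{\left(P \right)} = \sqrt{2} \sqrt{P} \left(18 + P\right)$ ($y{\left(P \right)} = \left(18 + P\right) \sqrt{2 P} = \left(18 + P\right) \sqrt{2} \sqrt{P} = \sqrt{2} \sqrt{P} \left(18 + P\right)$)
$\sqrt{-329495 + y{\left(H \right)}} = \sqrt{-329495 + \sqrt{2} \sqrt{-870} \left(18 - 870\right)} = \sqrt{-329495 + \sqrt{2} i \sqrt{870} \left(-852\right)} = \sqrt{-329495 - 1704 i \sqrt{435}}$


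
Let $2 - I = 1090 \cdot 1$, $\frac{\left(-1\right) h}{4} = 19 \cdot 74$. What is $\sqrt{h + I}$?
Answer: $2 i \sqrt{1678} \approx 81.927 i$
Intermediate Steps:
$h = -5624$ ($h = - 4 \cdot 19 \cdot 74 = \left(-4\right) 1406 = -5624$)
$I = -1088$ ($I = 2 - 1090 \cdot 1 = 2 - 1090 = -1088$)
$\sqrt{h + I} = \sqrt{-5624 - 1088} = \sqrt{-6712} = 2 i \sqrt{1678}$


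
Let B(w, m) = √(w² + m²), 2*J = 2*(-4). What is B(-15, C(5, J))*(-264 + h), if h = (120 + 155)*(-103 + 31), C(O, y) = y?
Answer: -20064*√241 ≈ -3.1148e+5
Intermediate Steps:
J = -4 (J = (2*(-4))/2 = (½)*(-8) = -4)
h = -19800 (h = 275*(-72) = -19800)
B(w, m) = √(m² + w²)
B(-15, C(5, J))*(-264 + h) = √((-4)² + (-15)²)*(-264 - 19800) = √(16 + 225)*(-20064) = √241*(-20064) = -20064*√241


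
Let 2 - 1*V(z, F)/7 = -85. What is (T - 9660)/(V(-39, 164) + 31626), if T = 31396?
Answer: 21736/32235 ≈ 0.67430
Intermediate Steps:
V(z, F) = 609 (V(z, F) = 14 - 7*(-85) = 14 + 595 = 609)
(T - 9660)/(V(-39, 164) + 31626) = (31396 - 9660)/(609 + 31626) = 21736/32235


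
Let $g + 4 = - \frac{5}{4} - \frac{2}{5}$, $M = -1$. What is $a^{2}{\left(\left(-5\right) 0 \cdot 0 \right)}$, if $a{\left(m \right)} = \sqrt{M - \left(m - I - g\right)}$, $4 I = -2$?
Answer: $- \frac{143}{20} \approx -7.15$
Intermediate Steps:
$I = - \frac{1}{2}$ ($I = \frac{1}{4} \left(-2\right) = - \frac{1}{2} \approx -0.5$)
$g = - \frac{113}{20}$ ($g = -4 - \left(\frac{2}{5} + \frac{5}{4}\right) = -4 - \frac{33}{20} = - \frac{113}{20} \approx -5.65$)
$a{\left(m \right)} = \sqrt{- \frac{143}{20} - m}$ ($a{\left(m \right)} = \sqrt{-1 - \left(\frac{123}{20} + m\right)} = \sqrt{- \frac{143}{20} - m}$)
$a^{2}{\left(\left(-5\right) 0 \cdot 0 \right)} = \left(\frac{\sqrt{-715 - 100 \left(-5\right) 0 \cdot 0}}{10}\right)^{2} = \left(\frac{\sqrt{-715 - 100 \cdot 0 \cdot 0}}{10}\right)^{2} = \left(\frac{\sqrt{-715 - 0}}{10}\right)^{2} = \left(\frac{\sqrt{-715 + 0}}{10}\right)^{2} = \left(\frac{\sqrt{-715}}{10}\right)^{2} = \left(\frac{i \sqrt{715}}{10}\right)^{2} = - \frac{143}{20}$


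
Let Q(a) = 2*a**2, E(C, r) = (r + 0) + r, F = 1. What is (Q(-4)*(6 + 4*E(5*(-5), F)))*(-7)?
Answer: -3136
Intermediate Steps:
E(C, r) = 2*r (E(C, r) = r + r = 2*r)
(Q(-4)*(6 + 4*E(5*(-5), F)))*(-7) = ((2*(-4)**2)*(6 + 4*(2*1)))*(-7) = ((2*16)*(6 + 4*2))*(-7) = (32*(6 + 8))*(-7) = (32*14)*(-7) = 448*(-7) = -3136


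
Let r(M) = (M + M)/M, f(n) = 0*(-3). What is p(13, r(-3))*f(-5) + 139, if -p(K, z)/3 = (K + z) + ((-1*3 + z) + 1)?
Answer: 139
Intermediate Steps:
f(n) = 0
r(M) = 2 (r(M) = (2*M)/M = 2)
p(K, z) = 6 - 6*z - 3*K (p(K, z) = -3*((K + z) + ((-1*3 + z) + 1)) = -3*((K + z) + ((-3 + z) + 1)) = -3*((K + z) + (-2 + z)) = -3*(-2 + K + 2*z) = 6 - 6*z - 3*K)
p(13, r(-3))*f(-5) + 139 = (6 - 6*2 - 3*13)*0 + 139 = (6 - 12 - 39)*0 + 139 = -45*0 + 139 = 0 + 139 = 139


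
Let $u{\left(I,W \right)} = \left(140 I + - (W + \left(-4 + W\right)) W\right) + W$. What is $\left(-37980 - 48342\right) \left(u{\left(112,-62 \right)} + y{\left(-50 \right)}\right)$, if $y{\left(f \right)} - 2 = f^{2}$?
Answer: $-879103248$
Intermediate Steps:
$u{\left(I,W \right)} = W + 140 I + W \left(4 - 2 W\right)$ ($u{\left(I,W \right)} = \left(140 I + - (-4 + 2 W) W\right) + W = \left(140 I + \left(4 - 2 W\right) W\right) + W = \left(140 I + W \left(4 - 2 W\right)\right) + W = W + 140 I + W \left(4 - 2 W\right)$)
$y{\left(f \right)} = 2 + f^{2}$
$\left(-37980 - 48342\right) \left(u{\left(112,-62 \right)} + y{\left(-50 \right)}\right) = \left(-37980 - 48342\right) \left(\left(- 2 \left(-62\right)^{2} + 5 \left(-62\right) + 140 \cdot 112\right) + \left(2 + \left(-50\right)^{2}\right)\right) = - 86322 \left(\left(\left(-2\right) 3844 - 310 + 15680\right) + \left(2 + 2500\right)\right) = - 86322 \left(\left(-7688 - 310 + 15680\right) + 2502\right) = - 86322 \left(7682 + 2502\right) = \left(-86322\right) 10184 = -879103248$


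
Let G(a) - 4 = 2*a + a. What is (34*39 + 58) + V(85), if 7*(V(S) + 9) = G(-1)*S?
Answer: 9710/7 ≈ 1387.1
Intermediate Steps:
G(a) = 4 + 3*a (G(a) = 4 + (2*a + a) = 4 + 3*a)
V(S) = -9 + S/7 (V(S) = -9 + ((4 + 3*(-1))*S)/7 = -9 + ((4 - 3)*S)/7 = -9 + (1*S)/7 = -9 + S/7)
(34*39 + 58) + V(85) = (34*39 + 58) + (-9 + (1/7)*85) = (1326 + 58) + (-9 + 85/7) = 1384 + 22/7 = 9710/7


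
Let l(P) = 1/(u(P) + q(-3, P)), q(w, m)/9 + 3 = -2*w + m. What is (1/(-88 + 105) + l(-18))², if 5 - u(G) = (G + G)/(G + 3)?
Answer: 332929/126652516 ≈ 0.0026287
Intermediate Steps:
u(G) = 5 - 2*G/(3 + G) (u(G) = 5 - (G + G)/(G + 3) = 5 - 2*G/(3 + G))
q(w, m) = -27 - 18*w + 9*m (q(w, m) = -27 + 9*(-2*w + m) = -27 + 9*(m - 2*w) = -27 + (-18*w + 9*m) = -27 - 18*w + 9*m)
l(P) = 1/(27 + 9*P + 3*(5 + P)/(3 + P)) (l(P) = 1/(3*(5 + P)/(3 + P) + (-27 - 18*(-3) + 9*P)) = 1/(3*(5 + P)/(3 + P) + (-27 + 54 + 9*P)) = 1/(3*(5 + P)/(3 + P) + (27 + 9*P)) = 1/(27 + 9*P + 3*(5 + P)/(3 + P)))
(1/(-88 + 105) + l(-18))² = (1/(-88 + 105) + (3 - 18)/(3*(32 + 3*(-18)² + 19*(-18))))² = (1/17 + (⅓)*(-15)/(32 + 3*324 - 342))² = (1/17 + (⅓)*(-15)/(32 + 972 - 342))² = (1/17 + (⅓)*(-15)/662)² = (1/17 + (⅓)*(1/662)*(-15))² = (1/17 - 5/662)² = (577/11254)² = 332929/126652516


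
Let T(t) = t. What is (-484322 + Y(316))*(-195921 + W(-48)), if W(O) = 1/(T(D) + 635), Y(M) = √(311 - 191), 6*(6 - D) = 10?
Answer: 90998406962475/959 - 375776475*√30/959 ≈ 9.4887e+10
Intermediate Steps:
D = 13/3 (D = 6 - ⅙*10 = 6 - 5/3 = 13/3 ≈ 4.3333)
Y(M) = 2*√30 (Y(M) = √120 = 2*√30)
W(O) = 3/1918 (W(O) = 1/(13/3 + 635) = 1/(1918/3) = 3/1918)
(-484322 + Y(316))*(-195921 + W(-48)) = (-484322 + 2*√30)*(-195921 + 3/1918) = (-484322 + 2*√30)*(-375776475/1918) = 90998406962475/959 - 375776475*√30/959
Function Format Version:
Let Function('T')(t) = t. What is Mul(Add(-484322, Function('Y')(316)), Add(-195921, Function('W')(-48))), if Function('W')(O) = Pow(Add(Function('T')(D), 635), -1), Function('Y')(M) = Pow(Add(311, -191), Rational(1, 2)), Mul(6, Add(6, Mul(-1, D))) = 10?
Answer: Add(Rational(90998406962475, 959), Mul(Rational(-375776475, 959), Pow(30, Rational(1, 2)))) ≈ 9.4887e+10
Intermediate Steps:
D = Rational(13, 3) (D = Add(6, Mul(Rational(-1, 6), 10)) = Add(6, Rational(-5, 3)) = Rational(13, 3) ≈ 4.3333)
Function('Y')(M) = Mul(2, Pow(30, Rational(1, 2))) (Function('Y')(M) = Pow(120, Rational(1, 2)) = Mul(2, Pow(30, Rational(1, 2))))
Function('W')(O) = Rational(3, 1918) (Function('W')(O) = Pow(Add(Rational(13, 3), 635), -1) = Pow(Rational(1918, 3), -1) = Rational(3, 1918))
Mul(Add(-484322, Function('Y')(316)), Add(-195921, Function('W')(-48))) = Mul(Add(-484322, Mul(2, Pow(30, Rational(1, 2)))), Add(-195921, Rational(3, 1918))) = Mul(Add(-484322, Mul(2, Pow(30, Rational(1, 2)))), Rational(-375776475, 1918)) = Add(Rational(90998406962475, 959), Mul(Rational(-375776475, 959), Pow(30, Rational(1, 2))))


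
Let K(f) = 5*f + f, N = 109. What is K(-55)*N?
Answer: -35970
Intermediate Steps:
K(f) = 6*f
K(-55)*N = (6*(-55))*109 = -330*109 = -35970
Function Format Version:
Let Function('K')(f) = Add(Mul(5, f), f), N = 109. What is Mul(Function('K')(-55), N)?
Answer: -35970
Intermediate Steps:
Function('K')(f) = Mul(6, f)
Mul(Function('K')(-55), N) = Mul(Mul(6, -55), 109) = Mul(-330, 109) = -35970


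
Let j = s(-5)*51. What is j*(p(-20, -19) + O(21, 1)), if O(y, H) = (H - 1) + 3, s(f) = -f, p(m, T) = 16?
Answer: 4845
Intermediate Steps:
O(y, H) = 2 + H (O(y, H) = (-1 + H) + 3 = 2 + H)
j = 255 (j = -1*(-5)*51 = 5*51 = 255)
j*(p(-20, -19) + O(21, 1)) = 255*(16 + (2 + 1)) = 255*(16 + 3) = 255*19 = 4845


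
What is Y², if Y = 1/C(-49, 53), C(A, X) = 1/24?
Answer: 576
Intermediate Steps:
C(A, X) = 1/24
Y = 24 (Y = 1/(1/24) = 24)
Y² = 24² = 576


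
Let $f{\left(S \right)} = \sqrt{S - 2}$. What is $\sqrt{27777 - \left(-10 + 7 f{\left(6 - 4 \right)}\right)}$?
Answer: $\sqrt{27787} \approx 166.69$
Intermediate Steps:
$f{\left(S \right)} = \sqrt{-2 + S}$
$\sqrt{27777 - \left(-10 + 7 f{\left(6 - 4 \right)}\right)} = \sqrt{27777 + \left(- 7 \sqrt{-2 + \left(6 - 4\right)} + 10\right)} = \sqrt{27777 + \left(- 7 \sqrt{-2 + 2} + 10\right)} = \sqrt{27777 + \left(- 7 \sqrt{0} + 10\right)} = \sqrt{27777 + \left(\left(-7\right) 0 + 10\right)} = \sqrt{27777 + \left(0 + 10\right)} = \sqrt{27777 + 10} = \sqrt{27787}$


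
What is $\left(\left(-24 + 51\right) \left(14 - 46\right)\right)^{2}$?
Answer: $746496$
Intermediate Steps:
$\left(\left(-24 + 51\right) \left(14 - 46\right)\right)^{2} = \left(27 \left(-32\right)\right)^{2} = \left(-864\right)^{2} = 746496$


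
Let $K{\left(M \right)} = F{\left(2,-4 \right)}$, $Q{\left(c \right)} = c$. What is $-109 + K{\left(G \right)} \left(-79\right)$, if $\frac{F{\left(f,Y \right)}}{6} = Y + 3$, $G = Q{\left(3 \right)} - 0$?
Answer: $365$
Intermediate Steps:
$G = 3$ ($G = 3 - 0 = 3 + 0 = 3$)
$F{\left(f,Y \right)} = 18 + 6 Y$ ($F{\left(f,Y \right)} = 6 \left(Y + 3\right) = 6 \left(3 + Y\right) = 18 + 6 Y$)
$K{\left(M \right)} = -6$ ($K{\left(M \right)} = 18 + 6 \left(-4\right) = 18 - 24 = -6$)
$-109 + K{\left(G \right)} \left(-79\right) = -109 - -474 = -109 + 474 = 365$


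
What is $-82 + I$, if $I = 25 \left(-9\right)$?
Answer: $-307$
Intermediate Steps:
$I = -225$
$-82 + I = -82 - 225 = -307$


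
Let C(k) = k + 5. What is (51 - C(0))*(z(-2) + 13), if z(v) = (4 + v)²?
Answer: 782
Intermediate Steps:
C(k) = 5 + k
(51 - C(0))*(z(-2) + 13) = (51 - (5 + 0))*((4 - 2)² + 13) = (51 - 1*5)*(2² + 13) = (51 - 5)*(4 + 13) = 46*17 = 782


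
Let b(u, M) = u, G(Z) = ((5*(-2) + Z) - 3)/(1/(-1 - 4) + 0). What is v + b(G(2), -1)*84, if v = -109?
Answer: 4511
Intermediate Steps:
G(Z) = 65 - 5*Z (G(Z) = ((-10 + Z) - 3)/(1/(-5) + 0) = (-13 + Z)/(-⅕ + 0) = (-13 + Z)/(-⅕) = (-13 + Z)*(-5) = 65 - 5*Z)
v + b(G(2), -1)*84 = -109 + (65 - 5*2)*84 = -109 + (65 - 10)*84 = -109 + 55*84 = -109 + 4620 = 4511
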